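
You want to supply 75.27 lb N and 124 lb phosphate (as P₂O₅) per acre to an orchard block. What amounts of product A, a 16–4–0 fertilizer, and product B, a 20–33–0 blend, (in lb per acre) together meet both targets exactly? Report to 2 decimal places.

Per-acre balance (a = product A, b = product B):
N: 0.16·a + 0.2·b = 75.27
P₂O₅: 0.04·a + 0.33·b = 124
Solving simultaneously: a = 0.872768, b = 375.652.

0.87 lb product A, 375.65 lb product B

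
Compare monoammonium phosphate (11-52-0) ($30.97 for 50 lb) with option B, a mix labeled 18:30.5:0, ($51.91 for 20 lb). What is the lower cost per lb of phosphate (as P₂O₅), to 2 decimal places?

monoammonium phosphate: P₂O₅ per bag = 50 × 52% = 26 lb; cost = 30.97 / 26 = $1.1912/lb P₂O₅.
option B: P₂O₅ per bag = 20 × 30.5% = 6.1 lb; cost = 51.91 / 6.1 = $8.5098/lb P₂O₅.
monoammonium phosphate is cheaper.

$1.19 per lb P₂O₅ (monoammonium phosphate)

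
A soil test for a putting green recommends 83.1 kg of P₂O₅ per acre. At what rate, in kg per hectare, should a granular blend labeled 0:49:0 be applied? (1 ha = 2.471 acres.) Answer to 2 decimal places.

419.06 kg of product per hectare

Product per acre = 83.1 / 49% = 169.592 kg.
Convert to per hectare: 169.592 × 2.471 = 419.061 kg.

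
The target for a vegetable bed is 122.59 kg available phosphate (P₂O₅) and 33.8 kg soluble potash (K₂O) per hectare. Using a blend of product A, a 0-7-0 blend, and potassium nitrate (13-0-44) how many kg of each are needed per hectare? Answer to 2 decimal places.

Per-hectare balance (a = product A, b = potassium nitrate):
P₂O₅: 0.07·a + 0·b = 122.59
K₂O: 0·a + 0.44·b = 33.8
Solving simultaneously: a = 1751.286, b = 76.8182.

1751.29 kg product A, 76.82 kg potassium nitrate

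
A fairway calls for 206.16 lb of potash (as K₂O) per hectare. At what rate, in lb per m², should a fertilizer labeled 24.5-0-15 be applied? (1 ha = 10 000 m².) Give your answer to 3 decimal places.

Product per hectare = 206.16 / 15% = 1374.4 lb.
Convert to per m²: 1374.4 × 0.0001 = 0.13744 lb.

0.137 lb of product per sq m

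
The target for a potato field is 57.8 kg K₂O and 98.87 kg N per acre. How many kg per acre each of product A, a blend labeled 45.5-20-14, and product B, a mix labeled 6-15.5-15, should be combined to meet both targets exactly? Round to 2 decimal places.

With a, b = kg per acre of product A and product B:
K₂O: 0.14·a + 0.15·b = 57.8
N: 0.455·a + 0.06·b = 98.87
Eliminate b: (row1) − 0.15/0.06·(row2) → -0.9975·a = -189.375, so a = 189.8496.
Then b = (98.87 − 0.455·189.8496) / 0.06 = 208.1404.

189.85 kg product A, 208.14 kg product B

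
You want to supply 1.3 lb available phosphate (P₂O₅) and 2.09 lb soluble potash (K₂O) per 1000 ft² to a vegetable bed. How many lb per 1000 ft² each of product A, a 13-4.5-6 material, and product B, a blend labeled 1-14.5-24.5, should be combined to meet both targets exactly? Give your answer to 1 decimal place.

Per-1000 ft² balance (a = product A, b = product B):
P₂O₅: 0.045·a + 0.145·b = 1.3
K₂O: 0.06·a + 0.245·b = 2.09
Eliminate b: (row1) − 0.145/0.245·(row2) → 0.0094898·a = 0.0630612, so a = 6.64516.
Then b = (2.09 − 0.06·6.64516) / 0.245 = 6.90323.

6.6 lb product A, 6.9 lb product B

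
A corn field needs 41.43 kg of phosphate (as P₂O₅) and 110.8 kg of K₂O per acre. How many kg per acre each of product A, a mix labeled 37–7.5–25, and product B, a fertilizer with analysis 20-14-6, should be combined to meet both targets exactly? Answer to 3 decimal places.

427.089 kg product A, 67.131 kg product B

Let a = kg of product A, b = kg of product B (per acre).
P₂O₅: 0.075·a + 0.14·b = 41.43
K₂O: 0.25·a + 0.06·b = 110.8
Solving simultaneously: a = 427.0885, b = 67.1311.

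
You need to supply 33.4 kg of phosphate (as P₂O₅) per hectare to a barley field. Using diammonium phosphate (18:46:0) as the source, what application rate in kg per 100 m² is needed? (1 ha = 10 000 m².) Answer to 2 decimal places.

Product per hectare = 33.4 / 46% = 72.6087 kg.
Convert to per 100 m²: 72.6087 × 0.01 = 0.726087 kg.

0.73 kg of product per hundred sq m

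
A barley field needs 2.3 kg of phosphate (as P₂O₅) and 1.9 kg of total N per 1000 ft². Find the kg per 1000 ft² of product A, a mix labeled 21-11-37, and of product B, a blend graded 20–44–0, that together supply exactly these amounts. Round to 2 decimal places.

With a, b = kg per 1000 ft² of product A and product B:
P₂O₅: 0.11·a + 0.44·b = 2.3
N: 0.21·a + 0.2·b = 1.9
Eliminate a: (row1) − 0.11/0.21·(row2) → 0.335238·b = 1.30476, so b = 3.89205.
Back-substitute: a = (2.3 − 0.44·3.89205) / 0.11 = 5.34091.

5.34 kg product A, 3.89 kg product B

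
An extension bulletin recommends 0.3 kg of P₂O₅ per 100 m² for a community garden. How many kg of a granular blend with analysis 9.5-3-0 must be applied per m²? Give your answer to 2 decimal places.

0.10 kg of product per sq m

Product per 100 m² = 0.3 / 3% = 10 kg.
Convert to per m²: 10 × 0.01 = 0.1 kg.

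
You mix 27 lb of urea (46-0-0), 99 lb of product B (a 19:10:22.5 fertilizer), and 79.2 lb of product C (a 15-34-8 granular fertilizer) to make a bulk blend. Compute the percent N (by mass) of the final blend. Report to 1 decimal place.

21.0% N

Total mass = 27 + 99 + 79.2 = 205.2 lb.
N mass = 46%×27 + 19%×99 + 15%×79.2 = 43.11 lb.
% N = 43.11 / 205.2 = 21.0088%.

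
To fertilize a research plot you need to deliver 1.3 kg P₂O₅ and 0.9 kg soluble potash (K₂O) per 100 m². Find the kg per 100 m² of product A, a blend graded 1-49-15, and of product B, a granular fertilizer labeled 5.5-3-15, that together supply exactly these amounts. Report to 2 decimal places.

2.43 kg product A, 3.57 kg product B

With a, b = kg per 100 m² of product A and product B:
P₂O₅: 0.49·a + 0.03·b = 1.3
K₂O: 0.15·a + 0.15·b = 0.9
From row1: a = (1.3 − 0.03·b) / 0.49.
Into row2: 0.15·(1.3 − 0.03·b)/0.49 + 0.15·b = 0.9 → b = 3.56522, a = 2.43478.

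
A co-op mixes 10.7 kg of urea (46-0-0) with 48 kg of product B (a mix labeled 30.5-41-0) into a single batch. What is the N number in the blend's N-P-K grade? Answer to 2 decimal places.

Total mass = 10.7 + 48 = 58.7 kg.
N mass = 46%×10.7 + 30.5%×48 = 19.562 kg.
% N = 19.562 / 58.7 = 33.3254%.

33.33% N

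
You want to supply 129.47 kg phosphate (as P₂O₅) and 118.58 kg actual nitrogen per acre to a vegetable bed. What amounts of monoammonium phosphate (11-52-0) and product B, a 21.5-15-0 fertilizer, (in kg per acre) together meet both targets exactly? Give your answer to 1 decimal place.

With a, b = kg per acre of monoammonium phosphate and product B:
P₂O₅: 0.52·a + 0.15·b = 129.47
N: 0.11·a + 0.215·b = 118.58
Eliminate b: (row1) − 0.15/0.215·(row2) → 0.443256·a = 46.7398, so a = 105.446.
Then b = (118.58 − 0.11·105.446) / 0.215 = 497.586.

105.4 kg monoammonium phosphate, 497.6 kg product B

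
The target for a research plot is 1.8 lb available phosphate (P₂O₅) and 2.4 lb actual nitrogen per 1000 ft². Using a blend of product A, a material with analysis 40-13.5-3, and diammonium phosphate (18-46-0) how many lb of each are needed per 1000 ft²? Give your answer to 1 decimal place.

4.9 lb product A, 2.5 lb diammonium phosphate

With a, b = lb per 1000 ft² of product A and diammonium phosphate:
P₂O₅: 0.135·a + 0.46·b = 1.8
N: 0.4·a + 0.18·b = 2.4
Solving simultaneously: a = 4.88416, b = 2.47965.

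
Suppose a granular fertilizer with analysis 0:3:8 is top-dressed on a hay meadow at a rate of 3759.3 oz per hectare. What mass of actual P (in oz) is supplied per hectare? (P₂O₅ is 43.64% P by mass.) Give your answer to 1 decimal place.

P₂O₅ per hectare = 3759.3 × 3% = 112.779 oz.
Elemental P = 112.779 × 0.4364 = 49.2168 oz per hectare.

49.2 oz P per hectare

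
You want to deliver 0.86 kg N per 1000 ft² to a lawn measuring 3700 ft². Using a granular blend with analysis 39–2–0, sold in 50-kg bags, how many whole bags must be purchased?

1 bags

Product per 1000 ft² = 0.86 / 39% = 2.20513 kg.
Total product = 2.20513 × 3700 / 1000 = 8.15897 kg.
Bags = ⌈8.15897 / 50⌉ = 1.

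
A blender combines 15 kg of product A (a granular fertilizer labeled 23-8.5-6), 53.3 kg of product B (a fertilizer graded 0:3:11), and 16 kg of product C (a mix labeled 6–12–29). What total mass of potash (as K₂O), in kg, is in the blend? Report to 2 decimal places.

K₂O mass = 6%×15 + 11%×53.3 + 29%×16 = 11.403 kg.

11.40 kg K₂O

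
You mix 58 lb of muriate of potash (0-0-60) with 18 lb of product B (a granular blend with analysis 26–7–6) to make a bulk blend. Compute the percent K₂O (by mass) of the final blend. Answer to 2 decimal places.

Total mass = 58 + 18 = 76 lb.
K₂O mass = 60%×58 + 6%×18 = 35.88 lb.
% K₂O = 35.88 / 76 = 47.2105%.

47.21% K₂O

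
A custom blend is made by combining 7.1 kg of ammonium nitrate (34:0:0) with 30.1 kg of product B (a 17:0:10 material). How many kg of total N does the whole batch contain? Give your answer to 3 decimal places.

N mass = 34%×7.1 + 17%×30.1 = 7.531 kg.

7.531 kg N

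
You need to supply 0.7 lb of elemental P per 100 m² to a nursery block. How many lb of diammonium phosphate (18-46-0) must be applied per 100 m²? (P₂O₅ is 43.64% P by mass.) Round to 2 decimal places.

As P₂O₅: 0.7 / 0.4364 = 1.60403 lb per 100 m².
Product per 100 m² = 1.60403 / 46% = 3.48703 lb.

3.49 lb of product per hundred sq m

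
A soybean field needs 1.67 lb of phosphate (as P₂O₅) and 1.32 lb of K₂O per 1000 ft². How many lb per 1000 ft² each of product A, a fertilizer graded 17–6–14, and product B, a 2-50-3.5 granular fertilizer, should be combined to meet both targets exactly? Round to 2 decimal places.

8.86 lb product A, 2.28 lb product B

With a, b = lb per 1000 ft² of product A and product B:
P₂O₅: 0.06·a + 0.5·b = 1.67
K₂O: 0.14·a + 0.035·b = 1.32
From row1: a = (1.67 − 0.5·b) / 0.06.
Into row2: 0.14·(1.67 − 0.5·b)/0.06 + 0.035·b = 1.32 → b = 2.27688, a = 8.85935.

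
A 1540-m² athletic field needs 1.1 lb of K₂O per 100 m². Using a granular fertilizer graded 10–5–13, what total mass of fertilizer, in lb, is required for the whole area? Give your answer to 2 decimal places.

Product per 100 m² = 1.1 / 13% = 8.46154 lb.
Total product = 8.46154 × 1540 / 100 = 130.308 lb.

130.31 lb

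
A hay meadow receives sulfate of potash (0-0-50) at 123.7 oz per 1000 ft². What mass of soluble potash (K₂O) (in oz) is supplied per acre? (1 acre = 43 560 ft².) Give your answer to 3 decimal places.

2694.186 oz K₂O per acre

K₂O per 1000 ft² = 123.7 × 50% = 61.85 oz.
Convert to per acre: 61.85 × 43.56 = 2694.186 oz.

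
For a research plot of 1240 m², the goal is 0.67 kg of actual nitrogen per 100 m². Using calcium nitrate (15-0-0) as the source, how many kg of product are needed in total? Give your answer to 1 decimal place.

55.4 kg

Product per 100 m² = 0.67 / 15% = 4.46667 kg.
Total product = 4.46667 × 1240 / 100 = 55.3867 kg.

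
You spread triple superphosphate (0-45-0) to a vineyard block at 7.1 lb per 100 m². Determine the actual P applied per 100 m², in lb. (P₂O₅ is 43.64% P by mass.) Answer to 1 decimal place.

1.4 lb P per hundred sq m

P₂O₅ per 100 m² = 7.1 × 45% = 3.195 lb.
Elemental P = 3.195 × 0.4364 = 1.3943 lb per 100 m².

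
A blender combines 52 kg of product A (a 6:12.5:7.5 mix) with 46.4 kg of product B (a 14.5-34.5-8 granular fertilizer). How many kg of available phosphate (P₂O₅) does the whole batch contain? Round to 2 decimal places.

P₂O₅ mass = 12.5%×52 + 34.5%×46.4 = 22.508 kg.

22.51 kg P₂O₅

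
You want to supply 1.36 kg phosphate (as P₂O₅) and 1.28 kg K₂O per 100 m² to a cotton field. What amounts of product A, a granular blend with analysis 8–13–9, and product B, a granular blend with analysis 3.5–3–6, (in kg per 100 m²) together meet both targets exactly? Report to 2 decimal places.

8.47 kg product A, 8.63 kg product B

Per-100 m² balance (a = product A, b = product B):
P₂O₅: 0.13·a + 0.03·b = 1.36
K₂O: 0.09·a + 0.06·b = 1.28
From row1: a = (1.36 − 0.03·b) / 0.13.
Into row2: 0.09·(1.36 − 0.03·b)/0.13 + 0.06·b = 1.28 → b = 8.62745, a = 8.47059.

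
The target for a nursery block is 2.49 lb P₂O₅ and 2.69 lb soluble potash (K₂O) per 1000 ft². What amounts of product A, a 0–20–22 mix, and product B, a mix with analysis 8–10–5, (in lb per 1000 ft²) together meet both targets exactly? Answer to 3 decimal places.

12.042 lb product A, 0.817 lb product B

Let a = lb of product A, b = lb of product B (per 1000 ft²).
P₂O₅: 0.2·a + 0.1·b = 2.49
K₂O: 0.22·a + 0.05·b = 2.69
Eliminate a: (row1) − 0.2/0.22·(row2) → 0.0545455·b = 0.0445455, so b = 0.816667.
Back-substitute: a = (2.49 − 0.1·0.816667) / 0.2 = 12.0417.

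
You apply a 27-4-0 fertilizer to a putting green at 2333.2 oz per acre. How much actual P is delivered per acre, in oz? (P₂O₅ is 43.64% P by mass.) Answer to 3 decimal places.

40.728 oz P per acre

P₂O₅ per acre = 2333.2 × 4% = 93.328 oz.
Elemental P = 93.328 × 0.4364 = 40.7283 oz per acre.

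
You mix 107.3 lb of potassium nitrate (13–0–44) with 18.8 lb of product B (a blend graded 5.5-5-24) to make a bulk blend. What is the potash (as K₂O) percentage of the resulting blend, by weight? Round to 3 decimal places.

41.018% K₂O

Total mass = 107.3 + 18.8 = 126.1 lb.
K₂O mass = 44%×107.3 + 24%×18.8 = 51.724 lb.
% K₂O = 51.724 / 126.1 = 41.0182%.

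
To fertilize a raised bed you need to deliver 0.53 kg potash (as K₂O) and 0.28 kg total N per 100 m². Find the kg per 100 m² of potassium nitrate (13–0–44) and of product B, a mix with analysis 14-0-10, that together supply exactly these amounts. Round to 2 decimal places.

0.95 kg potassium nitrate, 1.12 kg product B

Let a = kg of potassium nitrate, b = kg of product B (per 100 m²).
K₂O: 0.44·a + 0.1·b = 0.53
N: 0.13·a + 0.14·b = 0.28
Eliminate b: (row1) − 0.1/0.14·(row2) → 0.347143·a = 0.33, so a = 0.950617.
Then b = (0.28 − 0.13·0.950617) / 0.14 = 1.11728.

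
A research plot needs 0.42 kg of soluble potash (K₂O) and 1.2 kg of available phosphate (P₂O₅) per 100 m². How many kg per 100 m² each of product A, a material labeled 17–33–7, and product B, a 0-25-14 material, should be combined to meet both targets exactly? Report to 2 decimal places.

2.20 kg product A, 1.90 kg product B

Let a = kg of product A, b = kg of product B (per 100 m²).
K₂O: 0.07·a + 0.14·b = 0.42
P₂O₅: 0.33·a + 0.25·b = 1.2
Eliminate a: (row1) − 0.07/0.33·(row2) → 0.0869697·b = 0.165455, so b = 1.90244.
Back-substitute: a = (0.42 − 0.14·1.90244) / 0.07 = 2.19512.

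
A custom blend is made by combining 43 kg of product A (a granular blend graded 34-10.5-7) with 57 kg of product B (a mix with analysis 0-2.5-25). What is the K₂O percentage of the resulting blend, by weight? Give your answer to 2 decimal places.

17.26% K₂O

Total mass = 43 + 57 = 100 kg.
K₂O mass = 7%×43 + 25%×57 = 17.26 kg.
% K₂O = 17.26 / 100 = 17.26%.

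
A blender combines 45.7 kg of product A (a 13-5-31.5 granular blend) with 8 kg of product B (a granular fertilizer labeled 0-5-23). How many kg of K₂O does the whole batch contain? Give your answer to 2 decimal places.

16.24 kg K₂O

K₂O mass = 31.5%×45.7 + 23%×8 = 16.2355 kg.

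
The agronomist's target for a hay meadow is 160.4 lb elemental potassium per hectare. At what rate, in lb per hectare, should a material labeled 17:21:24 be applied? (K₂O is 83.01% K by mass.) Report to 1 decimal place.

805.1 lb of product per hectare

As K₂O: 160.4 / 0.8301 = 193.23 lb per hectare.
Product per hectare = 193.23 / 24% = 805.124 lb.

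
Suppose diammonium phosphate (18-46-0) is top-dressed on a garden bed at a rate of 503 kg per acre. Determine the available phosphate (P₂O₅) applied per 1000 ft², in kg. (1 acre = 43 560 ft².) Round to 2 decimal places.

P₂O₅ per acre = 503 × 46% = 231.38 kg.
Convert to per 1000 ft²: 231.38 × 0.0229568 = 5.31175 kg.

5.31 kg P₂O₅ per thousand sq ft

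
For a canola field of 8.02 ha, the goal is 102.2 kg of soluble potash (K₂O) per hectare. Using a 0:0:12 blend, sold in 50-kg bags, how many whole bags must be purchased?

137 bags

Product per hectare = 102.2 / 12% = 851.667 kg.
Total product = 851.667 × 8.02 = 6830.37 kg.
Bags = ⌈6830.37 / 50⌉ = 137.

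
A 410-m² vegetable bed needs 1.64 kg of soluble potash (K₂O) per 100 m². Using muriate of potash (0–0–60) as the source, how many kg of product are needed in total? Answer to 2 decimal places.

11.21 kg

Product per 100 m² = 1.64 / 60% = 2.73333 kg.
Total product = 2.73333 × 410 / 100 = 11.2067 kg.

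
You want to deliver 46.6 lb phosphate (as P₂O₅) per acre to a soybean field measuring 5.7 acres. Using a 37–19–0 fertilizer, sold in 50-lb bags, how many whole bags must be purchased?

28 bags

Product per acre = 46.6 / 19% = 245.263 lb.
Total product = 245.263 × 5.7 = 1398 lb.
Bags = ⌈1398 / 50⌉ = 28.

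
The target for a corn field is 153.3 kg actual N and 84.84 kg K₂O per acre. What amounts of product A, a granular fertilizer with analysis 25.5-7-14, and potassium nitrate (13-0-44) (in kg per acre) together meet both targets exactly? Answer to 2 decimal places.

600.24 kg product A, 1.83 kg potassium nitrate

With a, b = kg per acre of product A and potassium nitrate:
N: 0.255·a + 0.13·b = 153.3
K₂O: 0.14·a + 0.44·b = 84.84
Solving simultaneously: a = 600.243, b = 1.83191.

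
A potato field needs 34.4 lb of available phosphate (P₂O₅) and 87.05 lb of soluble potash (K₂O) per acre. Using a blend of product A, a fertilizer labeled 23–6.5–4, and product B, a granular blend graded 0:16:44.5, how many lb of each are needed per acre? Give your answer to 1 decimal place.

61.3 lb product A, 190.1 lb product B

Per-acre balance (a = product A, b = product B):
P₂O₅: 0.065·a + 0.16·b = 34.4
K₂O: 0.04·a + 0.445·b = 87.05
From row1: a = (34.4 − 0.16·b) / 0.065.
Into row2: 0.04·(34.4 − 0.16·b)/0.065 + 0.445·b = 87.05 → b = 190.111, a = 61.2653.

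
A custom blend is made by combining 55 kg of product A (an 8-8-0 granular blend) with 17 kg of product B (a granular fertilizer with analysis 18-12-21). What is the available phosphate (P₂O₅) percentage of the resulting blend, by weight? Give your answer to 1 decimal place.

Total mass = 55 + 17 = 72 kg.
P₂O₅ mass = 8%×55 + 12%×17 = 6.44 kg.
% P₂O₅ = 6.44 / 72 = 8.94444%.

8.9% P₂O₅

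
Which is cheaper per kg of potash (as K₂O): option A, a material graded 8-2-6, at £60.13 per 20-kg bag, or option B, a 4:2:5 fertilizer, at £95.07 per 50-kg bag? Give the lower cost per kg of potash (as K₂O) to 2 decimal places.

£38.03 per kg K₂O (option B)

option A: K₂O per bag = 20 × 6% = 1.2 kg; cost = 60.13 / 1.2 = £50.1083/kg K₂O.
option B: K₂O per bag = 50 × 5% = 2.5 kg; cost = 95.07 / 2.5 = £38.0280/kg K₂O.
option B is cheaper.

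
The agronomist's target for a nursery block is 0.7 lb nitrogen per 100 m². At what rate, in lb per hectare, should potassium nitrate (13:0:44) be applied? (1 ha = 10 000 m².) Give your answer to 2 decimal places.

Product per 100 m² = 0.7 / 13% = 5.38462 lb.
Convert to per hectare: 5.38462 × 100 = 538.462 lb.

538.46 lb of product per hectare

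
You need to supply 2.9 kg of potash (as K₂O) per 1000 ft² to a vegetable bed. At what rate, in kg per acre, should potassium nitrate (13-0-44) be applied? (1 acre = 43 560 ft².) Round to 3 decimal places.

Product per 1000 ft² = 2.9 / 44% = 6.59091 kg.
Convert to per acre: 6.59091 × 43.56 = 287.1 kg.

287.100 kg of product per acre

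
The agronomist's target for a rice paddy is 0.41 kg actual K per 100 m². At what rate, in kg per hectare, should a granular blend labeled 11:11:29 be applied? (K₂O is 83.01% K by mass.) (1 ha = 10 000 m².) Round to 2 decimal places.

170.32 kg of product per hectare

As K₂O: 0.41 / 0.8301 = 0.493916 kg per 100 m².
Product per 100 m² = 0.493916 / 29% = 1.70316 kg.
Convert to per hectare: 1.70316 × 100 = 170.316 kg.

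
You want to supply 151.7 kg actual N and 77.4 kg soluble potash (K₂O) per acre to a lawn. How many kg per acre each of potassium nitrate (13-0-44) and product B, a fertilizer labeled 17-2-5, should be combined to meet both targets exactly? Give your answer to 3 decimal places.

81.596 kg potassium nitrate, 829.956 kg product B

With a, b = kg per acre of potassium nitrate and product B:
N: 0.13·a + 0.17·b = 151.7
K₂O: 0.44·a + 0.05·b = 77.4
From row1: a = (151.7 − 0.17·b) / 0.13.
Into row2: 0.44·(151.7 − 0.17·b)/0.13 + 0.05·b = 77.4 → b = 829.9561, a = 81.5959.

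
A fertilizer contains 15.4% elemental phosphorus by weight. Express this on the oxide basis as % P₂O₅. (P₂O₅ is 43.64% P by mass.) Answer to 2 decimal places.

35.29% P₂O₅

%P₂O₅ = 15.4 / 0.4364 = 35.2887%.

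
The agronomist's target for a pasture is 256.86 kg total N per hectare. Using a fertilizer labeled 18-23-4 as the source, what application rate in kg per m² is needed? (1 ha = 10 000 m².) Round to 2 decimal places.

Product per hectare = 256.86 / 18% = 1427 kg.
Convert to per m²: 1427 × 0.0001 = 0.1427 kg.

0.14 kg of product per sq m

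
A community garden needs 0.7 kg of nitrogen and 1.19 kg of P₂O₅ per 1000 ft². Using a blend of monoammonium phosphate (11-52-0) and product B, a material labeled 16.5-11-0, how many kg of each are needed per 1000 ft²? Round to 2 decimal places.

Let a = kg of monoammonium phosphate, b = kg of product B (per 1000 ft²).
N: 0.11·a + 0.165·b = 0.7
P₂O₅: 0.52·a + 0.11·b = 1.19
Eliminate a: (row1) − 0.11/0.52·(row2) → 0.141731·b = 0.448269, so b = 3.16282.
Back-substitute: a = (0.7 − 0.165·3.16282) / 0.11 = 1.6194.

1.62 kg monoammonium phosphate, 3.16 kg product B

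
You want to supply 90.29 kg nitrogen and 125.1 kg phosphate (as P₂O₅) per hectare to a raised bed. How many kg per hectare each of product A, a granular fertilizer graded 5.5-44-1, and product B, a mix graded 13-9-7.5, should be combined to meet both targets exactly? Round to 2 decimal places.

155.73 kg product A, 628.65 kg product B

With a, b = kg per hectare of product A and product B:
N: 0.055·a + 0.13·b = 90.29
P₂O₅: 0.44·a + 0.09·b = 125.1
From row1: a = (90.29 − 0.13·b) / 0.055.
Into row2: 0.44·(90.29 − 0.13·b)/0.055 + 0.09·b = 125.1 → b = 628.653, a = 155.7301.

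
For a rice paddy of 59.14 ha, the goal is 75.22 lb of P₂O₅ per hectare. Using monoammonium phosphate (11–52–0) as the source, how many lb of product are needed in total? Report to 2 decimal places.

8554.83 lb

Product per hectare = 75.22 / 52% = 144.654 lb.
Total product = 144.654 × 59.14 = 8554.828 lb.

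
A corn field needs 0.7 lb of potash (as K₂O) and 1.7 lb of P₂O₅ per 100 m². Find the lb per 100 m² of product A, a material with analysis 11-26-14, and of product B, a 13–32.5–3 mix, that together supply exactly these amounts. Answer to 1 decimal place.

Let a = lb of product A, b = lb of product B (per 100 m²).
K₂O: 0.14·a + 0.03·b = 0.7
P₂O₅: 0.26·a + 0.325·b = 1.7
Solving simultaneously: a = 4.6817, b = 1.48541.

4.7 lb product A, 1.5 lb product B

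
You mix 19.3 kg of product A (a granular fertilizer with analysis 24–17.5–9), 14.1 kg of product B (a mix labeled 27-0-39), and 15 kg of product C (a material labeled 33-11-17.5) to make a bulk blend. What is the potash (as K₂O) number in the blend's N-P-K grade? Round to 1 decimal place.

20.4% K₂O

Total mass = 19.3 + 14.1 + 15 = 48.4 kg.
K₂O mass = 9%×19.3 + 39%×14.1 + 17.5%×15 = 9.861 kg.
% K₂O = 9.861 / 48.4 = 20.374%.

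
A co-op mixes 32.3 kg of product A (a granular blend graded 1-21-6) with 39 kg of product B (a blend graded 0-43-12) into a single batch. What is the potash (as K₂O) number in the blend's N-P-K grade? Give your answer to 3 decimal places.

Total mass = 32.3 + 39 = 71.3 kg.
K₂O mass = 6%×32.3 + 12%×39 = 6.618 kg.
% K₂O = 6.618 / 71.3 = 9.28191%.

9.282% K₂O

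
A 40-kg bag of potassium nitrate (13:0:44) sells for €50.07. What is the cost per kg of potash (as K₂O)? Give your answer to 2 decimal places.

K₂O in bag = 40 × 44% = 17.6 kg.
Cost per kg K₂O = €50.07 / 17.6 = €2.8449.

€2.84 per kg K₂O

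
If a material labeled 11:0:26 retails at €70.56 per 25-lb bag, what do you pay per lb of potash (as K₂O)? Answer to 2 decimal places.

€10.86 per lb K₂O

K₂O in bag = 25 × 26% = 6.5 lb.
Cost per lb K₂O = €70.56 / 6.5 = €10.8554.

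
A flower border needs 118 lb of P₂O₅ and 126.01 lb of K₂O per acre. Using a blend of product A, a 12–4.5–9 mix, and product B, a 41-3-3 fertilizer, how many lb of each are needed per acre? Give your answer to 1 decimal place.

178.0 lb product A, 3666.3 lb product B

Per-acre balance (a = product A, b = product B):
P₂O₅: 0.045·a + 0.03·b = 118
K₂O: 0.09·a + 0.03·b = 126.01
Eliminate a: (row1) − 0.045/0.09·(row2) → 0.015·b = 54.995, so b = 3666.33.
Back-substitute: a = (118 − 0.03·3666.33) / 0.045 = 178.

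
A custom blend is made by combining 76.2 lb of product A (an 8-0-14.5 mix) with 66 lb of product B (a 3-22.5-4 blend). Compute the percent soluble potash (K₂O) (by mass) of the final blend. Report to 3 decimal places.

Total mass = 76.2 + 66 = 142.2 lb.
K₂O mass = 14.5%×76.2 + 4%×66 = 13.689 lb.
% K₂O = 13.689 / 142.2 = 9.62658%.

9.627% K₂O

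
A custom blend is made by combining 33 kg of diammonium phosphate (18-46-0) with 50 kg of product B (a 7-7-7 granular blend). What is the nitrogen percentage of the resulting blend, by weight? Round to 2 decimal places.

Total mass = 33 + 50 = 83 kg.
N mass = 18%×33 + 7%×50 = 9.44 kg.
% N = 9.44 / 83 = 11.3735%.

11.37% N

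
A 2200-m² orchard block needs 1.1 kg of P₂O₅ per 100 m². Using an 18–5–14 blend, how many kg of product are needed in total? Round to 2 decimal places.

484.00 kg

Product per 100 m² = 1.1 / 5% = 22 kg.
Total product = 22 × 2200 / 100 = 484 kg.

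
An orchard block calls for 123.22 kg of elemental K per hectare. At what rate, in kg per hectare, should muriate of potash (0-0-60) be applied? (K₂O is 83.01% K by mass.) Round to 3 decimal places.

As K₂O: 123.22 / 0.8301 = 148.44 kg per hectare.
Product per hectare = 148.44 / 60% = 247.3999 kg.

247.400 kg of product per hectare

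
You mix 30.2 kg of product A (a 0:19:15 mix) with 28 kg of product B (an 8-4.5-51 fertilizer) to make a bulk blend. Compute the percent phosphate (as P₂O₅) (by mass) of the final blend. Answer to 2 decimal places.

12.02% P₂O₅

Total mass = 30.2 + 28 = 58.2 kg.
P₂O₅ mass = 19%×30.2 + 4.5%×28 = 6.998 kg.
% P₂O₅ = 6.998 / 58.2 = 12.0241%.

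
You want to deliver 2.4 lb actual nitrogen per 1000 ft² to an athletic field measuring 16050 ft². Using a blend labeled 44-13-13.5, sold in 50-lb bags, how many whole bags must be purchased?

2 bags

Product per 1000 ft² = 2.4 / 44% = 5.45455 lb.
Total product = 5.45455 × 16050 / 1000 = 87.5455 lb.
Bags = ⌈87.5455 / 50⌉ = 2.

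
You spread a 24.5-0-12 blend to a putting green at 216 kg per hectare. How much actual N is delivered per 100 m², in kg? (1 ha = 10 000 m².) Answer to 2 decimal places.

nitrogen per hectare = 216 × 24.5% = 52.92 kg.
Convert to per 100 m²: 52.92 × 0.01 = 0.5292 kg.

0.53 kg N per hundred sq m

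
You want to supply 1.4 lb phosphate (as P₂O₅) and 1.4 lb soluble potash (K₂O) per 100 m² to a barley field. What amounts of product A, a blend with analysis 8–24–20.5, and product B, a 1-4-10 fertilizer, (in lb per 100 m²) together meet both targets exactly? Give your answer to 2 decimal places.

5.32 lb product A, 3.10 lb product B

Per-100 m² balance (a = product A, b = product B):
P₂O₅: 0.24·a + 0.04·b = 1.4
K₂O: 0.205·a + 0.1·b = 1.4
Solving simultaneously: a = 5.31646, b = 3.10127.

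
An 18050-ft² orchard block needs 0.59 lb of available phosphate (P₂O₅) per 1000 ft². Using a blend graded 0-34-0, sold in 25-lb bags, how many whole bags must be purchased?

Product per 1000 ft² = 0.59 / 34% = 1.73529 lb.
Total product = 1.73529 × 18050 / 1000 = 31.3221 lb.
Bags = ⌈31.3221 / 25⌉ = 2.

2 bags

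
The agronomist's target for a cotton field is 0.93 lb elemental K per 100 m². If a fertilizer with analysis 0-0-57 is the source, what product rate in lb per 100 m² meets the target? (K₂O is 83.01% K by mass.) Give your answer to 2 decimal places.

1.97 lb of product per hundred sq m

As K₂O: 0.93 / 0.8301 = 1.12035 lb per 100 m².
Product per 100 m² = 1.12035 / 57% = 1.96552 lb.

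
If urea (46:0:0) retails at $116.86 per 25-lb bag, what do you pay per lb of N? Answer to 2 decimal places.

N in bag = 25 × 46% = 11.5 lb.
Cost per lb N = $116.86 / 11.5 = $10.1617.

$10.16 per lb N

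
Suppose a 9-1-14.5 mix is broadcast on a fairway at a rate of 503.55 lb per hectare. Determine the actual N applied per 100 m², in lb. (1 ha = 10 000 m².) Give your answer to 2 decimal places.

0.45 lb N per hundred sq m

nitrogen per hectare = 503.55 × 9% = 45.3195 lb.
Convert to per 100 m²: 45.3195 × 0.01 = 0.453195 lb.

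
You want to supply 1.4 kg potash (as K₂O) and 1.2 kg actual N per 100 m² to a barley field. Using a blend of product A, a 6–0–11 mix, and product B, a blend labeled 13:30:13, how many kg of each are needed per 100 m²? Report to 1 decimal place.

4.0 kg product A, 7.4 kg product B

With a, b = kg per 100 m² of product A and product B:
K₂O: 0.11·a + 0.13·b = 1.4
N: 0.06·a + 0.13·b = 1.2
Eliminate b: (row1) − 0.13/0.13·(row2) → 0.05·a = 0.2, so a = 4.
Then b = (1.2 − 0.06·4) / 0.13 = 7.38462.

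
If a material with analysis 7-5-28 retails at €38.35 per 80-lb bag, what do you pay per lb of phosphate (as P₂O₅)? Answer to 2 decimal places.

P₂O₅ in bag = 80 × 5% = 4 lb.
Cost per lb P₂O₅ = €38.35 / 4 = €9.5875.

€9.59 per lb P₂O₅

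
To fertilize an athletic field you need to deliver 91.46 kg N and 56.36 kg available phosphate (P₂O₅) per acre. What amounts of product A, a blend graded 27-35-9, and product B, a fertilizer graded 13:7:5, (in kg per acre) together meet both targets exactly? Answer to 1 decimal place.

With a, b = kg per acre of product A and product B:
N: 0.27·a + 0.13·b = 91.46
P₂O₅: 0.35·a + 0.07·b = 56.36
From row1: a = (91.46 − 0.13·b) / 0.27.
Into row2: 0.35·(91.46 − 0.13·b)/0.27 + 0.07·b = 56.36 → b = 631.346, a = 34.7594.

34.8 kg product A, 631.3 kg product B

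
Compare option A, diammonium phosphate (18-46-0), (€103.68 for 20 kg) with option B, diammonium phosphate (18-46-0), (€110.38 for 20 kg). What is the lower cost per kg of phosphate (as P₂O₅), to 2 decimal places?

option A: P₂O₅ per bag = 20 × 46% = 9.2 kg; cost = 103.68 / 9.2 = €11.2696/kg P₂O₅.
option B: P₂O₅ per bag = 20 × 46% = 9.2 kg; cost = 110.38 / 9.2 = €11.9978/kg P₂O₅.
option A is cheaper.

€11.27 per kg P₂O₅ (option A)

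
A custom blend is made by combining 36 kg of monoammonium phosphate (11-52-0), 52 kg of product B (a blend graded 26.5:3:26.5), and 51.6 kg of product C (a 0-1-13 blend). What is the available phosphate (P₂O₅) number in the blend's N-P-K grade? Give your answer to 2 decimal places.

Total mass = 36 + 52 + 51.6 = 139.6 kg.
P₂O₅ mass = 52%×36 + 3%×52 + 1%×51.6 = 20.796 kg.
% P₂O₅ = 20.796 / 139.6 = 14.8968%.

14.90% P₂O₅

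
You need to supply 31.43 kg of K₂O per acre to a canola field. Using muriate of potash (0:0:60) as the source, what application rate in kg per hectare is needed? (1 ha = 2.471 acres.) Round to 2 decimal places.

129.44 kg of product per hectare

Product per acre = 31.43 / 60% = 52.3833 kg.
Convert to per hectare: 52.3833 × 2.471 = 129.439 kg.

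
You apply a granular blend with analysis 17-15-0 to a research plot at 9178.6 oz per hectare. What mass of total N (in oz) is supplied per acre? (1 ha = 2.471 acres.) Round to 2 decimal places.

nitrogen per hectare = 9178.6 × 17% = 1560.36 oz.
Convert to per acre: 1560.36 × 0.404694 = 631.4699 oz.

631.47 oz N per acre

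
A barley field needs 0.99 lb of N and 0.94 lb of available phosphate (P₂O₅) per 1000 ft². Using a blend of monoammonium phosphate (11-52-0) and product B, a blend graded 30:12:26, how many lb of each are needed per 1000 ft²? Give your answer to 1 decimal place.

1.1 lb monoammonium phosphate, 2.9 lb product B

Per-1000 ft² balance (a = monoammonium phosphate, b = product B):
N: 0.11·a + 0.3·b = 0.99
P₂O₅: 0.52·a + 0.12·b = 0.94
Eliminate b: (row1) − 0.3/0.12·(row2) → -1.19·a = -1.36, so a = 1.14286.
Then b = (0.94 − 0.52·1.14286) / 0.12 = 2.88095.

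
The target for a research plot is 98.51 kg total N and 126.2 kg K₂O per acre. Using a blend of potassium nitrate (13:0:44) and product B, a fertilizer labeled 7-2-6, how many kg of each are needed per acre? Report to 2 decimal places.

Let a = kg of potassium nitrate, b = kg of product B (per acre).
N: 0.13·a + 0.07·b = 98.51
K₂O: 0.44·a + 0.06·b = 126.2
Solving simultaneously: a = 127.104, b = 1171.2348.

127.10 kg potassium nitrate, 1171.23 kg product B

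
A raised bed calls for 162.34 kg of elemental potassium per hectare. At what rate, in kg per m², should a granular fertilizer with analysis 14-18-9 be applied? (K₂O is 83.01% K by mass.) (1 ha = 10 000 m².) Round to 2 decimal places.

As K₂O: 162.34 / 0.8301 = 195.567 kg per hectare.
Product per hectare = 195.567 / 9% = 2172.96 kg.
Convert to per m²: 2172.96 × 0.0001 = 0.217296 kg.

0.22 kg of product per sq m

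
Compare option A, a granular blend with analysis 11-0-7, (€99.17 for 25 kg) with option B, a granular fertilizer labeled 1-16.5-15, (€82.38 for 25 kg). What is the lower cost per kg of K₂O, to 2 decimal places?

€21.97 per kg K₂O (option B)

option A: K₂O per bag = 25 × 7% = 1.75 kg; cost = 99.17 / 1.75 = €56.6686/kg K₂O.
option B: K₂O per bag = 25 × 15% = 3.75 kg; cost = 82.38 / 3.75 = €21.9680/kg K₂O.
option B is cheaper.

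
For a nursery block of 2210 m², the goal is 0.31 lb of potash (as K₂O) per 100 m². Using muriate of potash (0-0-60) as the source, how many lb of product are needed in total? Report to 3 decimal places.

11.418 lb

Product per 100 m² = 0.31 / 60% = 0.516667 lb.
Total product = 0.516667 × 2210 / 100 = 11.4183 lb.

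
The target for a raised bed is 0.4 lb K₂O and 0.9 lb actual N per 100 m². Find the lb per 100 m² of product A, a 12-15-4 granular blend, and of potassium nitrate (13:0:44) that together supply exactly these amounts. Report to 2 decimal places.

Let a = lb of product A, b = lb of potassium nitrate (per 100 m²).
K₂O: 0.04·a + 0.44·b = 0.4
N: 0.12·a + 0.13·b = 0.9
Eliminate a: (row1) − 0.04/0.12·(row2) → 0.396667·b = 0.1, so b = 0.252101.
Back-substitute: a = (0.4 − 0.44·0.252101) / 0.04 = 7.22689.

7.23 lb product A, 0.25 lb potassium nitrate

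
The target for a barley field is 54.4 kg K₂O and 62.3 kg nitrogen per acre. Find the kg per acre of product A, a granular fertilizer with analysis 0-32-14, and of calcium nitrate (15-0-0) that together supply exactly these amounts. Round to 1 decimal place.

388.6 kg product A, 415.3 kg calcium nitrate

Let a = kg of product A, b = kg of calcium nitrate (per acre).
K₂O: 0.14·a + 0·b = 54.4
N: 0·a + 0.15·b = 62.3
Solving simultaneously: a = 388.571, b = 415.333.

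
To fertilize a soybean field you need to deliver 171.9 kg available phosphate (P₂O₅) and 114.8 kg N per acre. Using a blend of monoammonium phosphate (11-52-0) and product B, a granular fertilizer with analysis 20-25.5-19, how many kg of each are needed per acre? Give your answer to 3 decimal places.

67.228 kg monoammonium phosphate, 537.024 kg product B

Per-acre balance (a = monoammonium phosphate, b = product B):
P₂O₅: 0.52·a + 0.255·b = 171.9
N: 0.11·a + 0.2·b = 114.8
Eliminate a: (row1) − 0.52/0.11·(row2) → -0.690455·b = -370.791, so b = 537.0244.
Back-substitute: a = (171.9 − 0.255·537.0244) / 0.52 = 67.2284.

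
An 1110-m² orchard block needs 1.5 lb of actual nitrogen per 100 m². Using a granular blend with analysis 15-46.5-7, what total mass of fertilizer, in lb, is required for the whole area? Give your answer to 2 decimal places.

111.00 lb

Product per 100 m² = 1.5 / 15% = 10 lb.
Total product = 10 × 1110 / 100 = 111 lb.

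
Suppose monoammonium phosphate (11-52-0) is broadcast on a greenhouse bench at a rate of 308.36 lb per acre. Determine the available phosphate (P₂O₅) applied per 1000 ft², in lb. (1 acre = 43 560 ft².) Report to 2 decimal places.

P₂O₅ per acre = 308.36 × 52% = 160.347 lb.
Convert to per 1000 ft²: 160.347 × 0.0229568 = 3.68107 lb.

3.68 lb P₂O₅ per thousand sq ft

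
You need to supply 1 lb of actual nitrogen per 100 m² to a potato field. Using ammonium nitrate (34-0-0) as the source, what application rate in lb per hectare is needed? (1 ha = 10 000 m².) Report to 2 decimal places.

294.12 lb of product per hectare

Product per 100 m² = 1 / 34% = 2.94118 lb.
Convert to per hectare: 2.94118 × 100 = 294.118 lb.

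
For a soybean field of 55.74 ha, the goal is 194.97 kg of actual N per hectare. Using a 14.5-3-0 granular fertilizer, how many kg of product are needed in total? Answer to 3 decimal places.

74949.157 kg

Product per hectare = 194.97 / 14.5% = 1344.62 kg.
Total product = 1344.62 × 55.74 = 74949.1572 kg.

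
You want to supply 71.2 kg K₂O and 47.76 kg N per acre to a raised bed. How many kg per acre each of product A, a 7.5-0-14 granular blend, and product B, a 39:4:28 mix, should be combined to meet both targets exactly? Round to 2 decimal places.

428.43 kg product A, 40.07 kg product B

Let a = kg of product A, b = kg of product B (per acre).
K₂O: 0.14·a + 0.28·b = 71.2
N: 0.075·a + 0.39·b = 47.76
Eliminate a: (row1) − 0.14/0.075·(row2) → -0.448·b = -17.952, so b = 40.0714.
Back-substitute: a = (71.2 − 0.28·40.0714) / 0.14 = 428.429.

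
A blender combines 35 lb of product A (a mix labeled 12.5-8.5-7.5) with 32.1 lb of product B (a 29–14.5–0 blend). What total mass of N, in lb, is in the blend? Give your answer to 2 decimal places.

13.68 lb N

N mass = 12.5%×35 + 29%×32.1 = 13.684 lb.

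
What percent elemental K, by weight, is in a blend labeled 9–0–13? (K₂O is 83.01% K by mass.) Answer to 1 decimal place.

%K = 13 × 0.8301 = 10.7913%.

10.8% K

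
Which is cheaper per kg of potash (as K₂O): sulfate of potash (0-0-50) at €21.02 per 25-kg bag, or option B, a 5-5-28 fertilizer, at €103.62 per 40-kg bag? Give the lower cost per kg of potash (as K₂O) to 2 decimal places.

€1.68 per kg K₂O (sulfate of potash)

sulfate of potash: K₂O per bag = 25 × 50% = 12.5 kg; cost = 21.02 / 12.5 = €1.6816/kg K₂O.
option B: K₂O per bag = 40 × 28% = 11.2 kg; cost = 103.62 / 11.2 = €9.2518/kg K₂O.
sulfate of potash is cheaper.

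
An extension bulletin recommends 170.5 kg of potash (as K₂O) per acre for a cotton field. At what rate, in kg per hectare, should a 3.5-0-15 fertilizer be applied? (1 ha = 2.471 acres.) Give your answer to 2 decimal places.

2808.70 kg of product per hectare

Product per acre = 170.5 / 15% = 1136.67 kg.
Convert to per hectare: 1136.67 × 2.471 = 2808.703 kg.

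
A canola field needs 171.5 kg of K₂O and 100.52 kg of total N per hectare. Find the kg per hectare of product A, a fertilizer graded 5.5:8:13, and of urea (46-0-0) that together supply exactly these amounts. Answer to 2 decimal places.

With a, b = kg per hectare of product A and urea:
K₂O: 0.13·a + 0·b = 171.5
N: 0.055·a + 0.46·b = 100.52
Eliminate a: (row1) − 0.13/0.055·(row2) → -1.08727·b = -66.0927, so b = 60.7876.
Back-substitute: a = (171.5 − 0·60.7876) / 0.13 = 1319.231.

1319.23 kg product A, 60.79 kg urea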